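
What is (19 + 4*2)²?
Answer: 729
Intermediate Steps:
(19 + 4*2)² = (19 + 8)² = 27² = 729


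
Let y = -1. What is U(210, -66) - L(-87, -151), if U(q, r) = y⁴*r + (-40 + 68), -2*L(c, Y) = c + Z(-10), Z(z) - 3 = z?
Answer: -85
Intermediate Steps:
Z(z) = 3 + z
L(c, Y) = 7/2 - c/2 (L(c, Y) = -(c + (3 - 10))/2 = -(c - 7)/2 = -(-7 + c)/2 = 7/2 - c/2)
U(q, r) = 28 + r (U(q, r) = (-1)⁴*r + (-40 + 68) = 1*r + 28 = r + 28 = 28 + r)
U(210, -66) - L(-87, -151) = (28 - 66) - (7/2 - ½*(-87)) = -38 - (7/2 + 87/2) = -38 - 1*47 = -38 - 47 = -85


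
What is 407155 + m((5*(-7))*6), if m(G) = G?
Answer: 406945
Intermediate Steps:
407155 + m((5*(-7))*6) = 407155 + (5*(-7))*6 = 407155 - 35*6 = 407155 - 210 = 406945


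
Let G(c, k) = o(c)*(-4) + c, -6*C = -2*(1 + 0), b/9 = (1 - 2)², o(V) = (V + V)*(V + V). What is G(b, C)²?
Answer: 1656369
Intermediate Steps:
o(V) = 4*V² (o(V) = (2*V)*(2*V) = 4*V²)
b = 9 (b = 9*(1 - 2)² = 9*(-1)² = 9*1 = 9)
C = ⅓ (C = -(-1)*(1 + 0)/3 = -(-1)/3 = -⅙*(-2) = ⅓ ≈ 0.33333)
G(c, k) = c - 16*c² (G(c, k) = (4*c²)*(-4) + c = -16*c² + c = c - 16*c²)
G(b, C)² = (9*(1 - 16*9))² = (9*(1 - 144))² = (9*(-143))² = (-1287)² = 1656369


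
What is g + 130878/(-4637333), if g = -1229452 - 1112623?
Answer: -10860981816853/4637333 ≈ -2.3421e+6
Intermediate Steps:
g = -2342075
g + 130878/(-4637333) = -2342075 + 130878/(-4637333) = -2342075 + 130878*(-1/4637333) = -2342075 - 130878/4637333 = -10860981816853/4637333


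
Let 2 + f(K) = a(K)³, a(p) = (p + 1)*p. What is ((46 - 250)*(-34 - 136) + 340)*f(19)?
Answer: 1921617369960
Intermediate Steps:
a(p) = p*(1 + p) (a(p) = (1 + p)*p = p*(1 + p))
f(K) = -2 + K³*(1 + K)³ (f(K) = -2 + (K*(1 + K))³ = -2 + K³*(1 + K)³)
((46 - 250)*(-34 - 136) + 340)*f(19) = ((46 - 250)*(-34 - 136) + 340)*(-2 + 19³*(1 + 19)³) = (-204*(-170) + 340)*(-2 + 6859*20³) = (34680 + 340)*(-2 + 6859*8000) = 35020*(-2 + 54872000) = 35020*54871998 = 1921617369960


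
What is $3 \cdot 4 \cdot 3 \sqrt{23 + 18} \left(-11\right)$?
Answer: $- 396 \sqrt{41} \approx -2535.6$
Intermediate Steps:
$3 \cdot 4 \cdot 3 \sqrt{23 + 18} \left(-11\right) = 12 \cdot 3 \sqrt{41} \left(-11\right) = 36 \sqrt{41} \left(-11\right) = - 396 \sqrt{41}$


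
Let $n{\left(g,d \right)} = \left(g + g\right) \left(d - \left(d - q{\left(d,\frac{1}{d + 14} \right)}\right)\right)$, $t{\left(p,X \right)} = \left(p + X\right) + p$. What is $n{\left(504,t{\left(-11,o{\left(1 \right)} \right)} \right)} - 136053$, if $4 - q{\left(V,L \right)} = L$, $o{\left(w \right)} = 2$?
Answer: $-131853$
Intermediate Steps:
$q{\left(V,L \right)} = 4 - L$
$t{\left(p,X \right)} = X + 2 p$ ($t{\left(p,X \right)} = \left(X + p\right) + p = X + 2 p$)
$n{\left(g,d \right)} = 2 g \left(4 - \frac{1}{14 + d}\right)$ ($n{\left(g,d \right)} = \left(g + g\right) \left(d - \left(-4 + d + \frac{1}{d + 14}\right)\right) = 2 g \left(d - \left(-4 + d + \frac{1}{14 + d}\right)\right) = 2 g \left(4 - \frac{1}{14 + d}\right)$)
$n{\left(504,t{\left(-11,o{\left(1 \right)} \right)} \right)} - 136053 = 2 \cdot 504 \frac{1}{14 + \left(2 + 2 \left(-11\right)\right)} \left(55 + 4 \left(2 + 2 \left(-11\right)\right)\right) - 136053 = 2 \cdot 504 \frac{1}{14 + \left(2 - 22\right)} \left(55 + 4 \left(2 - 22\right)\right) - 136053 = 2 \cdot 504 \frac{1}{14 - 20} \left(55 + 4 \left(-20\right)\right) - 136053 = 2 \cdot 504 \frac{1}{-6} \left(55 - 80\right) - 136053 = 2 \cdot 504 \left(- \frac{1}{6}\right) \left(-25\right) - 136053 = 4200 - 136053 = -131853$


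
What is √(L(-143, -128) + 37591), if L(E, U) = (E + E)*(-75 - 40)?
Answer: √70481 ≈ 265.48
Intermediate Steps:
L(E, U) = -230*E (L(E, U) = (2*E)*(-115) = -230*E)
√(L(-143, -128) + 37591) = √(-230*(-143) + 37591) = √(32890 + 37591) = √70481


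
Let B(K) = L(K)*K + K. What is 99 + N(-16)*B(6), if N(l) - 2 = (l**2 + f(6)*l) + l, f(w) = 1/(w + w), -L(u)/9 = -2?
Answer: 27535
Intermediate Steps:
L(u) = 18 (L(u) = -9*(-2) = 18)
f(w) = 1/(2*w)
B(K) = 19*K (B(K) = 18*K + K = 19*K)
N(l) = 2 + l**2 + 13*l/12 (N(l) = 2 + ((l**2 + ((1/2)/6)*l) + l) = 2 + ((l**2 + ((1/2)*(1/6))*l) + l) = 2 + ((l**2 + l/12) + l) = 2 + (l**2 + 13*l/12) = 2 + l**2 + 13*l/12)
99 + N(-16)*B(6) = 99 + (2 + (-16)**2 + (13/12)*(-16))*(19*6) = 99 + (2 + 256 - 52/3)*114 = 99 + (722/3)*114 = 99 + 27436 = 27535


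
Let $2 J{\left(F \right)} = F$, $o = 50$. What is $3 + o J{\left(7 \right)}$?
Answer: $178$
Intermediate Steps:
$J{\left(F \right)} = \frac{F}{2}$
$3 + o J{\left(7 \right)} = 3 + 50 \cdot \frac{1}{2} \cdot 7 = 3 + 50 \cdot \frac{7}{2} = 3 + 175 = 178$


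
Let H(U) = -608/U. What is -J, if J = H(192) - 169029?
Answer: 1014193/6 ≈ 1.6903e+5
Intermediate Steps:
J = -1014193/6 (J = -608/192 - 169029 = -608*1/192 - 169029 = -19/6 - 169029 = -1014193/6 ≈ -1.6903e+5)
-J = -1*(-1014193/6) = 1014193/6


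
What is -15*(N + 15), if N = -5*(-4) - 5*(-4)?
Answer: -825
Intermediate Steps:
N = 40 (N = 20 + 20 = 40)
-15*(N + 15) = -15*(40 + 15) = -15*55 = -825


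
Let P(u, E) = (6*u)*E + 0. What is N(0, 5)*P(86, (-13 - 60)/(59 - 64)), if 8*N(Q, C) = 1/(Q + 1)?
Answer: 9417/10 ≈ 941.70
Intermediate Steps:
N(Q, C) = 1/(8*(1 + Q)) (N(Q, C) = 1/(8*(Q + 1)) = 1/(8*(1 + Q)))
P(u, E) = 6*E*u (P(u, E) = 6*E*u + 0 = 6*E*u)
N(0, 5)*P(86, (-13 - 60)/(59 - 64)) = (1/(8*(1 + 0)))*(6*((-13 - 60)/(59 - 64))*86) = ((⅛)/1)*(6*(-73/(-5))*86) = ((⅛)*1)*(6*(-73*(-⅕))*86) = (6*(73/5)*86)/8 = (⅛)*(37668/5) = 9417/10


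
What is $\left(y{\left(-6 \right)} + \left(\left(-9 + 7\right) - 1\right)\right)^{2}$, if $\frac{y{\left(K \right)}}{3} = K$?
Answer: $441$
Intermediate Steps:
$y{\left(K \right)} = 3 K$
$\left(y{\left(-6 \right)} + \left(\left(-9 + 7\right) - 1\right)\right)^{2} = \left(3 \left(-6\right) + \left(\left(-9 + 7\right) - 1\right)\right)^{2} = \left(-18 - 3\right)^{2} = \left(-21\right)^{2} = 441$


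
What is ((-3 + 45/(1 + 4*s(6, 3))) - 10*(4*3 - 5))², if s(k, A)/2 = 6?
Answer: 12475024/2401 ≈ 5195.8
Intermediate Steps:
s(k, A) = 12 (s(k, A) = 2*6 = 12)
((-3 + 45/(1 + 4*s(6, 3))) - 10*(4*3 - 5))² = ((-3 + 45/(1 + 4*12)) - 10*(4*3 - 5))² = ((-3 + 45/(1 + 48)) - 10*(12 - 5))² = ((-3 + 45/49) - 10*7)² = ((-3 + 45*(1/49)) - 70)² = ((-3 + 45/49) - 70)² = (-102/49 - 70)² = (-3532/49)² = 12475024/2401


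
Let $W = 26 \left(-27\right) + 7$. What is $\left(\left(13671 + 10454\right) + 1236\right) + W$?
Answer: $24666$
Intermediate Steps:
$W = -695$ ($W = -702 + 7 = -695$)
$\left(\left(13671 + 10454\right) + 1236\right) + W = \left(\left(13671 + 10454\right) + 1236\right) - 695 = \left(24125 + 1236\right) - 695 = 25361 - 695 = 24666$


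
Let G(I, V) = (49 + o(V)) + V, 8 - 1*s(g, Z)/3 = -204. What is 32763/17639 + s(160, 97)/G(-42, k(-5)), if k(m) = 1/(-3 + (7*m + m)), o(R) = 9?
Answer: 188023177/14658009 ≈ 12.827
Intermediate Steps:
s(g, Z) = 636 (s(g, Z) = 24 - 3*(-204) = 24 + 612 = 636)
k(m) = 1/(-3 + 8*m)
G(I, V) = 58 + V (G(I, V) = (49 + 9) + V = 58 + V)
32763/17639 + s(160, 97)/G(-42, k(-5)) = 32763/17639 + 636/(58 + 1/(-3 + 8*(-5))) = 32763*(1/17639) + 636/(58 + 1/(-3 - 40)) = 32763/17639 + 636/(58 + 1/(-43)) = 32763/17639 + 636/(58 - 1/43) = 32763/17639 + 636/(2493/43) = 32763/17639 + 636*(43/2493) = 32763/17639 + 9116/831 = 188023177/14658009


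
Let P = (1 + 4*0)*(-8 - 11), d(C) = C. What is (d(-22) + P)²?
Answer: 1681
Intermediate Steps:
P = -19 (P = (1 + 0)*(-19) = 1*(-19) = -19)
(d(-22) + P)² = (-22 - 19)² = (-41)² = 1681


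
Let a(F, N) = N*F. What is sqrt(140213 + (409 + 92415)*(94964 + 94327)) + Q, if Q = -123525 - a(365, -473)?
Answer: 49120 + sqrt(17570887997) ≈ 1.8168e+5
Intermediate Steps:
a(F, N) = F*N
Q = 49120 (Q = -123525 - 365*(-473) = -123525 - 1*(-172645) = -123525 + 172645 = 49120)
sqrt(140213 + (409 + 92415)*(94964 + 94327)) + Q = sqrt(140213 + (409 + 92415)*(94964 + 94327)) + 49120 = sqrt(140213 + 92824*189291) + 49120 = sqrt(140213 + 17570747784) + 49120 = sqrt(17570887997) + 49120 = 49120 + sqrt(17570887997)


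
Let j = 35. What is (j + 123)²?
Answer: 24964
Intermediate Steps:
(j + 123)² = (35 + 123)² = 158² = 24964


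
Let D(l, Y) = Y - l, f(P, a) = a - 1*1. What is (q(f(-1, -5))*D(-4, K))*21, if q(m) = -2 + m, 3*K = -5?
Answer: -392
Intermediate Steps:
K = -5/3 (K = (⅓)*(-5) = -5/3 ≈ -1.6667)
f(P, a) = -1 + a (f(P, a) = a - 1 = -1 + a)
(q(f(-1, -5))*D(-4, K))*21 = ((-2 + (-1 - 5))*(-5/3 - 1*(-4)))*21 = ((-2 - 6)*(-5/3 + 4))*21 = -8*7/3*21 = -56/3*21 = -392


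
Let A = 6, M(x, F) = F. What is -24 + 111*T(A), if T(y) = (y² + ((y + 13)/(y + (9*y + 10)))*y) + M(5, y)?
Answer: 168657/35 ≈ 4818.8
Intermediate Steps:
T(y) = y + y² + y*(13 + y)/(10 + 10*y) (T(y) = (y² + ((y + 13)/(y + (9*y + 10)))*y) + y = (y² + ((13 + y)/(y + (10 + 9*y)))*y) + y = (y² + ((13 + y)/(10 + 10*y))*y) + y = (y² + y*(13 + y)/(10 + 10*y)) + y = y + y² + y*(13 + y)/(10 + 10*y))
-24 + 111*T(A) = -24 + 111*((⅒)*6*(23 + 10*6² + 21*6)/(1 + 6)) = -24 + 111*((⅒)*6*(23 + 10*36 + 126)/7) = -24 + 111*((⅒)*6*(⅐)*(23 + 360 + 126)) = -24 + 111*((⅒)*6*(⅐)*509) = -24 + 111*(1527/35) = -24 + 169497/35 = 168657/35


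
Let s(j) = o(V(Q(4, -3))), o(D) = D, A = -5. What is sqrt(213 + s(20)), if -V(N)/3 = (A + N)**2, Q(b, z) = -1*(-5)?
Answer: sqrt(213) ≈ 14.595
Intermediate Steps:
Q(b, z) = 5
V(N) = -3*(-5 + N)**2
s(j) = 0 (s(j) = -3*(-5 + 5)**2 = -3*0**2 = -3*0 = 0)
sqrt(213 + s(20)) = sqrt(213 + 0) = sqrt(213)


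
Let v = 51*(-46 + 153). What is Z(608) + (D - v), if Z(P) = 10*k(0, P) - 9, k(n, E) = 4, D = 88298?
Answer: 82872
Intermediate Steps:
v = 5457 (v = 51*107 = 5457)
Z(P) = 31 (Z(P) = 10*4 - 9 = 40 - 9 = 31)
Z(608) + (D - v) = 31 + (88298 - 1*5457) = 31 + (88298 - 5457) = 31 + 82841 = 82872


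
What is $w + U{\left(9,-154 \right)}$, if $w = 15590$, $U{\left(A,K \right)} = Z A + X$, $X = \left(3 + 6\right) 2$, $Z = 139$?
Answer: $16859$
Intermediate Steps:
$X = 18$ ($X = 9 \cdot 2 = 18$)
$U{\left(A,K \right)} = 18 + 139 A$ ($U{\left(A,K \right)} = 139 A + 18 = 18 + 139 A$)
$w + U{\left(9,-154 \right)} = 15590 + \left(18 + 139 \cdot 9\right) = 15590 + \left(18 + 1251\right) = 15590 + 1269 = 16859$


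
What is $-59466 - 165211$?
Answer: $-224677$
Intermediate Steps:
$-59466 - 165211 = -224677$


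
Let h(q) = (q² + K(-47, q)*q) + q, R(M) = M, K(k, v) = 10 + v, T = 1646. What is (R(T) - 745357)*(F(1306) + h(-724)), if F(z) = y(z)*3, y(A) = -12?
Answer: -773721226272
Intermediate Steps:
h(q) = q + q² + q*(10 + q) (h(q) = (q² + (10 + q)*q) + q = (q² + q*(10 + q)) + q = q + q² + q*(10 + q))
F(z) = -36 (F(z) = -12*3 = -36)
(R(T) - 745357)*(F(1306) + h(-724)) = (1646 - 745357)*(-36 - 724*(11 + 2*(-724))) = -743711*(-36 - 724*(11 - 1448)) = -743711*(-36 - 724*(-1437)) = -743711*(-36 + 1040388) = -743711*1040352 = -773721226272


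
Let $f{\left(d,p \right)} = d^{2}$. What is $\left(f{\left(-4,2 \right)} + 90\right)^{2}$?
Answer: $11236$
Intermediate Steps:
$\left(f{\left(-4,2 \right)} + 90\right)^{2} = \left(\left(-4\right)^{2} + 90\right)^{2} = \left(16 + 90\right)^{2} = 106^{2} = 11236$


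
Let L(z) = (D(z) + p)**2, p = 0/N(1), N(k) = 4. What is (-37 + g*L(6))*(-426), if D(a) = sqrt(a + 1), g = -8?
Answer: 39618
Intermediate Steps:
D(a) = sqrt(1 + a)
p = 0 (p = 0/4 = 0*(1/4) = 0)
L(z) = 1 + z (L(z) = (sqrt(1 + z) + 0)**2 = (sqrt(1 + z))**2 = 1 + z)
(-37 + g*L(6))*(-426) = (-37 - 8*(1 + 6))*(-426) = (-37 - 8*7)*(-426) = (-37 - 56)*(-426) = -93*(-426) = 39618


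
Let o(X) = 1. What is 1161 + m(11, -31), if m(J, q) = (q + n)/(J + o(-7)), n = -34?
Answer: 13867/12 ≈ 1155.6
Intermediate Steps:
m(J, q) = (-34 + q)/(1 + J) (m(J, q) = (q - 34)/(J + 1) = (-34 + q)/(1 + J))
1161 + m(11, -31) = 1161 + (-34 - 31)/(1 + 11) = 1161 - 65/12 = 13867/12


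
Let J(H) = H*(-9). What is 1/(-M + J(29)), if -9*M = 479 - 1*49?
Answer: -9/1919 ≈ -0.0046899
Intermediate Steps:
J(H) = -9*H
M = -430/9 (M = -(479 - 1*49)/9 = -(479 - 49)/9 = -1/9*430 = -430/9 ≈ -47.778)
1/(-M + J(29)) = 1/(-1*(-430/9) - 9*29) = 1/(430/9 - 261) = 1/(-1919/9) = -9/1919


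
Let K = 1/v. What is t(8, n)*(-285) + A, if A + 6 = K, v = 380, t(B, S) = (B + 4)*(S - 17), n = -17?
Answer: 44184121/380 ≈ 1.1627e+5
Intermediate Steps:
t(B, S) = (-17 + S)*(4 + B) (t(B, S) = (4 + B)*(-17 + S) = (-17 + S)*(4 + B))
K = 1/380 ≈ 0.0026316
A = -2279/380 (A = -6 + 1/380 = -2279/380 ≈ -5.9974)
t(8, n)*(-285) + A = (-68 - 17*8 + 4*(-17) + 8*(-17))*(-285) - 2279/380 = (-68 - 136 - 68 - 136)*(-285) - 2279/380 = -408*(-285) - 2279/380 = 116280 - 2279/380 = 44184121/380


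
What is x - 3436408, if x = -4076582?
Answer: -7512990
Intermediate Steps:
x - 3436408 = -4076582 - 3436408 = -7512990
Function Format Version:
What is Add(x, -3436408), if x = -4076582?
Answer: -7512990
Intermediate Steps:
Add(x, -3436408) = Add(-4076582, -3436408) = -7512990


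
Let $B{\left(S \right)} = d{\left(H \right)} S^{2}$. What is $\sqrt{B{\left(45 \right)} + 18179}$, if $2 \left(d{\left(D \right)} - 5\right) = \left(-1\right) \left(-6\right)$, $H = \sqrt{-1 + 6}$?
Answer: $\sqrt{34379} \approx 185.42$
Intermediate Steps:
$H = \sqrt{5} \approx 2.2361$
$d{\left(D \right)} = 8$ ($d{\left(D \right)} = 5 + \frac{\left(-1\right) \left(-6\right)}{2} = 5 + \frac{1}{2} \cdot 6 = 5 + 3 = 8$)
$B{\left(S \right)} = 8 S^{2}$
$\sqrt{B{\left(45 \right)} + 18179} = \sqrt{8 \cdot 45^{2} + 18179} = \sqrt{8 \cdot 2025 + 18179} = \sqrt{16200 + 18179} = \sqrt{34379}$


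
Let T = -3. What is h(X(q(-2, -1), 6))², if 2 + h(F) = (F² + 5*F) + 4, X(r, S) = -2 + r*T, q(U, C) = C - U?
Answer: 4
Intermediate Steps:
X(r, S) = -2 - 3*r (X(r, S) = -2 + r*(-3) = -2 - 3*r)
h(F) = 2 + F² + 5*F (h(F) = -2 + ((F² + 5*F) + 4) = -2 + (4 + F² + 5*F) = 2 + F² + 5*F)
h(X(q(-2, -1), 6))² = (2 + (-2 - 3*(-1 - 1*(-2)))² + 5*(-2 - 3*(-1 - 1*(-2))))² = (2 + (-2 - 3*(-1 + 2))² + 5*(-2 - 3*(-1 + 2)))² = (2 + (-2 - 3*1)² + 5*(-2 - 3*1))² = (2 + (-2 - 3)² + 5*(-2 - 3))² = (2 + (-5)² + 5*(-5))² = (2 + 25 - 25)² = 2² = 4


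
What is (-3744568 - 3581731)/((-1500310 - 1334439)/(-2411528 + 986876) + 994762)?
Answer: -10437426522948/1417192507573 ≈ -7.3649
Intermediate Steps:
(-3744568 - 3581731)/((-1500310 - 1334439)/(-2411528 + 986876) + 994762) = -7326299/(-2834749/(-1424652) + 994762) = -7326299/(-2834749*(-1/1424652) + 994762) = -7326299/(2834749/1424652 + 994762) = -7326299/1417192507573/1424652 = -7326299*1424652/1417192507573 = -10437426522948/1417192507573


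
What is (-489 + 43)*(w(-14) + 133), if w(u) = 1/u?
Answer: -415003/7 ≈ -59286.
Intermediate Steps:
(-489 + 43)*(w(-14) + 133) = (-489 + 43)*(1/(-14) + 133) = -446*(-1/14 + 133) = -446*1861/14 = -415003/7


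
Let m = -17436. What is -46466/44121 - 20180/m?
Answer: 318177/3052753 ≈ 0.10423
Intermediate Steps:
-46466/44121 - 20180/m = -46466/44121 - 20180/(-17436) = -46466*1/44121 - 20180*(-1/17436) = -6638/6303 + 5045/4359 = 318177/3052753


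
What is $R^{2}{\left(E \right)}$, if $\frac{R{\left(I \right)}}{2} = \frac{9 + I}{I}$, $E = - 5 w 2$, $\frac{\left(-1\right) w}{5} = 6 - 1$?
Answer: $\frac{67081}{15625} \approx 4.2932$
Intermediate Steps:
$w = -25$ ($w = - 5 \left(6 - 1\right) = \left(-5\right) 5 = -25$)
$E = 250$ ($E = \left(-5\right) \left(-25\right) 2 = 125 \cdot 2 = 250$)
$R{\left(I \right)} = \frac{2 \left(9 + I\right)}{I}$ ($R{\left(I \right)} = 2 \frac{9 + I}{I} = \frac{2 \left(9 + I\right)}{I}$)
$R^{2}{\left(E \right)} = \left(2 + \frac{18}{250}\right)^{2} = \left(2 + 18 \cdot \frac{1}{250}\right)^{2} = \left(2 + \frac{9}{125}\right)^{2} = \left(\frac{259}{125}\right)^{2} = \frac{67081}{15625}$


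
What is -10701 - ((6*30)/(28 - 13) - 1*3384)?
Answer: -7329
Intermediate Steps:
-10701 - ((6*30)/(28 - 13) - 1*3384) = -10701 - (180/15 - 3384) = -10701 - (180*(1/15) - 3384) = -10701 - (12 - 3384) = -10701 - 1*(-3372) = -10701 + 3372 = -7329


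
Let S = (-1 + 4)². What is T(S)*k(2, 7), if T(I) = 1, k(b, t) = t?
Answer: 7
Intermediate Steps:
S = 9 (S = 3² = 9)
T(S)*k(2, 7) = 1*7 = 7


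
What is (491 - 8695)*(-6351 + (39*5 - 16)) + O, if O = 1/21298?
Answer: 1078426104225/21298 ≈ 5.0635e+7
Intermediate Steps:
O = 1/21298 ≈ 4.6953e-5
(491 - 8695)*(-6351 + (39*5 - 16)) + O = (491 - 8695)*(-6351 + (39*5 - 16)) + 1/21298 = -8204*(-6351 + (195 - 16)) + 1/21298 = -8204*(-6351 + 179) + 1/21298 = -8204*(-6172) + 1/21298 = 50635088 + 1/21298 = 1078426104225/21298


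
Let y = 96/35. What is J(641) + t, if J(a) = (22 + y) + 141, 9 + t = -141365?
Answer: -4942289/35 ≈ -1.4121e+5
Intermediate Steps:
y = 96/35 (y = 96*(1/35) = 96/35 ≈ 2.7429)
t = -141374 (t = -9 - 141365 = -141374)
J(a) = 5801/35 (J(a) = (22 + 96/35) + 141 = 866/35 + 141 = 5801/35)
J(641) + t = 5801/35 - 141374 = -4942289/35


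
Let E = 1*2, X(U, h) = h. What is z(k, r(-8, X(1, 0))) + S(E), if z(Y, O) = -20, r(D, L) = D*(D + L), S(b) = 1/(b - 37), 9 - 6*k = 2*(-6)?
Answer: -701/35 ≈ -20.029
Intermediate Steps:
k = 7/2 (k = 3/2 - (-6)/3 = 3/2 - ⅙*(-12) = 3/2 + 2 = 7/2 ≈ 3.5000)
E = 2
S(b) = 1/(-37 + b)
z(k, r(-8, X(1, 0))) + S(E) = -20 + 1/(-37 + 2) = -20 + 1/(-35) = -20 - 1/35 = -701/35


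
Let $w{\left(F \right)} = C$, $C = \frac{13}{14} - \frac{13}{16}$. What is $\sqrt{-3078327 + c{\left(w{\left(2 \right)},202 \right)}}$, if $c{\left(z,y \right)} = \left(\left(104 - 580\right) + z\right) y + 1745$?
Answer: $\frac{i \sqrt{2487405074}}{28} \approx 1781.2 i$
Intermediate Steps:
$C = \frac{13}{112}$ ($C = 13 \cdot \frac{1}{14} - \frac{13}{16} = \frac{13}{14} - \frac{13}{16} = \frac{13}{112} \approx 0.11607$)
$w{\left(F \right)} = \frac{13}{112}$
$c{\left(z,y \right)} = 1745 + y \left(-476 + z\right)$ ($c{\left(z,y \right)} = \left(-476 + z\right) y + 1745 = y \left(-476 + z\right) + 1745 = 1745 + y \left(-476 + z\right)$)
$\sqrt{-3078327 + c{\left(w{\left(2 \right)},202 \right)}} = \sqrt{-3078327 + \left(1745 - 96152 + 202 \cdot \frac{13}{112}\right)} = \sqrt{-3078327 + \left(1745 - 96152 + \frac{1313}{56}\right)} = \sqrt{-3078327 - \frac{5285479}{56}} = \sqrt{- \frac{177671791}{56}} = \frac{i \sqrt{2487405074}}{28}$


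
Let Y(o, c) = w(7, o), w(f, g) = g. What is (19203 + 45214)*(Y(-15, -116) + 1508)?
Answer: 96174581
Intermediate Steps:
Y(o, c) = o
(19203 + 45214)*(Y(-15, -116) + 1508) = (19203 + 45214)*(-15 + 1508) = 64417*1493 = 96174581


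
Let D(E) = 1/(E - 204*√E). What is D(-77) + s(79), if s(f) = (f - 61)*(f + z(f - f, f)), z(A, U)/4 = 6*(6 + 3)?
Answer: 221389829/41693 + 204*I*√77/3210361 ≈ 5310.0 + 0.0005576*I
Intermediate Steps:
z(A, U) = 216 (z(A, U) = 4*(6*(6 + 3)) = 4*(6*9) = 4*54 = 216)
s(f) = (-61 + f)*(216 + f) (s(f) = (f - 61)*(f + 216) = (-61 + f)*(216 + f))
D(-77) + s(79) = 1/(-77 - 204*I*√77) + (-13176 + 79² + 155*79) = 1/(-77 - 204*I*√77) + (-13176 + 6241 + 12245) = 1/(-77 - 204*I*√77) + 5310 = 5310 + 1/(-77 - 204*I*√77)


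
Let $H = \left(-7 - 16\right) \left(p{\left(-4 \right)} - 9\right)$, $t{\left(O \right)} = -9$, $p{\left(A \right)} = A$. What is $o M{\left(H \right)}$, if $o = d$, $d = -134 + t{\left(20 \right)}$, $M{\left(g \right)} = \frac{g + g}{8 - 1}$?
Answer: $- \frac{85514}{7} \approx -12216.0$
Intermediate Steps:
$H = 299$ ($H = \left(-7 - 16\right) \left(-4 - 9\right) = \left(-23\right) \left(-13\right) = 299$)
$M{\left(g \right)} = \frac{2 g}{7}$
$d = -143$ ($d = -134 - 9 = -143$)
$o = -143$
$o M{\left(H \right)} = - 143 \cdot \frac{2}{7} \cdot 299 = \left(-143\right) \frac{598}{7} = - \frac{85514}{7}$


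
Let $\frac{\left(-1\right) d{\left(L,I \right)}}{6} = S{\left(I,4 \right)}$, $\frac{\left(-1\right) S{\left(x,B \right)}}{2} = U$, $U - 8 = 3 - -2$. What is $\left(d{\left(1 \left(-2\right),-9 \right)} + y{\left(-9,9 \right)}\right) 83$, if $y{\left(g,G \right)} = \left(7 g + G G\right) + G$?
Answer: $15189$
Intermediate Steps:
$U = 13$ ($U = 8 + \left(3 - -2\right) = 8 + \left(3 + 2\right) = 8 + 5 = 13$)
$S{\left(x,B \right)} = -26$ ($S{\left(x,B \right)} = \left(-2\right) 13 = -26$)
$y{\left(g,G \right)} = G + G^{2} + 7 g$ ($y{\left(g,G \right)} = \left(7 g + G^{2}\right) + G = \left(G^{2} + 7 g\right) + G = G + G^{2} + 7 g$)
$d{\left(L,I \right)} = 156$ ($d{\left(L,I \right)} = \left(-6\right) \left(-26\right) = 156$)
$\left(d{\left(1 \left(-2\right),-9 \right)} + y{\left(-9,9 \right)}\right) 83 = \left(156 + \left(9 + 9^{2} + 7 \left(-9\right)\right)\right) 83 = \left(156 + \left(9 + 81 - 63\right)\right) 83 = \left(156 + 27\right) 83 = 183 \cdot 83 = 15189$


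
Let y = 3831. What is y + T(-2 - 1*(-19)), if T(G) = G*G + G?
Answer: 4137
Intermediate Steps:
T(G) = G + G² (T(G) = G² + G = G + G²)
y + T(-2 - 1*(-19)) = 3831 + (-2 - 1*(-19))*(1 + (-2 - 1*(-19))) = 3831 + (-2 + 19)*(1 + (-2 + 19)) = 3831 + 17*(1 + 17) = 3831 + 17*18 = 3831 + 306 = 4137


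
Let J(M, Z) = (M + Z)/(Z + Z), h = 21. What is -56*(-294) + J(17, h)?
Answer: 345763/21 ≈ 16465.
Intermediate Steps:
J(M, Z) = (M + Z)/(2*Z) (J(M, Z) = (M + Z)/((2*Z)) = (M + Z)*(1/(2*Z)) = (M + Z)/(2*Z))
-56*(-294) + J(17, h) = -56*(-294) + (½)*(17 + 21)/21 = 16464 + (½)*(1/21)*38 = 16464 + 19/21 = 345763/21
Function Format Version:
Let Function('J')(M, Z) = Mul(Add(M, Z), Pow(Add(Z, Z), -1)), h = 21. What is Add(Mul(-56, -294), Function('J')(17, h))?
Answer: Rational(345763, 21) ≈ 16465.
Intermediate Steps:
Function('J')(M, Z) = Mul(Rational(1, 2), Pow(Z, -1), Add(M, Z)) (Function('J')(M, Z) = Mul(Add(M, Z), Pow(Mul(2, Z), -1)) = Mul(Add(M, Z), Mul(Rational(1, 2), Pow(Z, -1))) = Mul(Rational(1, 2), Pow(Z, -1), Add(M, Z)))
Add(Mul(-56, -294), Function('J')(17, h)) = Add(Mul(-56, -294), Mul(Rational(1, 2), Pow(21, -1), Add(17, 21))) = Add(16464, Mul(Rational(1, 2), Rational(1, 21), 38)) = Add(16464, Rational(19, 21)) = Rational(345763, 21)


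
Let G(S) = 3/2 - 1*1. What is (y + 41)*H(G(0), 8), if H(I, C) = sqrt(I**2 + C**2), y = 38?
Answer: 79*sqrt(257)/2 ≈ 633.23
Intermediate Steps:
G(S) = 1/2 (G(S) = 3*(1/2) - 1 = 3/2 - 1 = 1/2)
H(I, C) = sqrt(C**2 + I**2)
(y + 41)*H(G(0), 8) = (38 + 41)*sqrt(8**2 + (1/2)**2) = 79*sqrt(64 + 1/4) = 79*sqrt(257/4) = 79*(sqrt(257)/2) = 79*sqrt(257)/2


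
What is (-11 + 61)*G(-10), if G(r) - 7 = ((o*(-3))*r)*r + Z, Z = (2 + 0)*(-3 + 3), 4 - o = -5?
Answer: -134650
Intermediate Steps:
o = 9 (o = 4 - 1*(-5) = 4 + 5 = 9)
Z = 0 (Z = 2*0 = 0)
G(r) = 7 - 27*r² (G(r) = 7 + (((9*(-3))*r)*r + 0) = 7 + ((-27*r)*r + 0) = 7 + (-27*r² + 0) = 7 - 27*r²)
(-11 + 61)*G(-10) = (-11 + 61)*(7 - 27*(-10)²) = 50*(7 - 27*100) = 50*(7 - 2700) = 50*(-2693) = -134650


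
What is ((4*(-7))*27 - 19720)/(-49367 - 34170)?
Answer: 20476/83537 ≈ 0.24511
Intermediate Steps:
((4*(-7))*27 - 19720)/(-49367 - 34170) = (-28*27 - 19720)/(-83537) = (-756 - 19720)*(-1/83537) = -20476*(-1/83537) = 20476/83537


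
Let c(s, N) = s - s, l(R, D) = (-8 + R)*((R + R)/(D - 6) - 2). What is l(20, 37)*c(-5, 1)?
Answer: 0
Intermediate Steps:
l(R, D) = (-8 + R)*(-2 + 2*R/(-6 + D)) (l(R, D) = (-8 + R)*((2*R)/(-6 + D) - 2) = (-8 + R)*(2*R/(-6 + D) - 2) = (-8 + R)*(-2 + 2*R/(-6 + D)))
c(s, N) = 0
l(20, 37)*c(-5, 1) = (2*(-48 + 20**2 - 2*20 + 8*37 - 1*37*20)/(-6 + 37))*0 = (2*(-48 + 400 - 40 + 296 - 740)/31)*0 = (2*(1/31)*(-132))*0 = -264/31*0 = 0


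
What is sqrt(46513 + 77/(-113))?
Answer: 6*sqrt(16497661)/113 ≈ 215.67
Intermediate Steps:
sqrt(46513 + 77/(-113)) = sqrt(46513 + 77*(-1/113)) = sqrt(46513 - 77/113) = sqrt(5255892/113) = 6*sqrt(16497661)/113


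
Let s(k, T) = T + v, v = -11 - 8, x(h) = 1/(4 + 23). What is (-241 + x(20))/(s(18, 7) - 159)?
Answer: 6506/4617 ≈ 1.4091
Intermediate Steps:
x(h) = 1/27
v = -19
s(k, T) = -19 + T (s(k, T) = T - 19 = -19 + T)
(-241 + x(20))/(s(18, 7) - 159) = (-241 + 1/27)/((-19 + 7) - 159) = -6506/(27*(-12 - 159)) = -6506/27/(-171) = -6506/27*(-1/171) = 6506/4617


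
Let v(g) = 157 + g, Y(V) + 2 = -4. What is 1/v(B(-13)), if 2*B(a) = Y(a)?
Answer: 1/154 ≈ 0.0064935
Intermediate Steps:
Y(V) = -6 (Y(V) = -2 - 4 = -6)
B(a) = -3 (B(a) = (½)*(-6) = -3)
1/v(B(-13)) = 1/(157 - 3) = 1/154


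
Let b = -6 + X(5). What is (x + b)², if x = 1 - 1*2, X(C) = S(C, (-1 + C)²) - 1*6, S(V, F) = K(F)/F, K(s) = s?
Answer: 144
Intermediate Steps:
S(V, F) = 1 (S(V, F) = F/F = 1)
X(C) = -5 (X(C) = 1 - 1*6 = 1 - 6 = -5)
b = -11 (b = -6 - 5 = -11)
x = -1 (x = 1 - 2 = -1)
(x + b)² = (-1 - 11)² = (-12)² = 144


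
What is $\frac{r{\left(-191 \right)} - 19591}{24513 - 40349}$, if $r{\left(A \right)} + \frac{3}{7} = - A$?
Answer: $\frac{135803}{110852} \approx 1.2251$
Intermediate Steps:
$r{\left(A \right)} = - \frac{3}{7} - A$
$\frac{r{\left(-191 \right)} - 19591}{24513 - 40349} = \frac{\left(- \frac{3}{7} - -191\right) - 19591}{24513 - 40349} = \frac{\left(- \frac{3}{7} + 191\right) - 19591}{-15836} = \left(\frac{1334}{7} - 19591\right) \left(- \frac{1}{15836}\right) = \left(- \frac{135803}{7}\right) \left(- \frac{1}{15836}\right) = \frac{135803}{110852}$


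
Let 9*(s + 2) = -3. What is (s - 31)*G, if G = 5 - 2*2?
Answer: -100/3 ≈ -33.333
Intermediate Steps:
s = -7/3 (s = -2 + (⅑)*(-3) = -2 - ⅓ = -7/3 ≈ -2.3333)
G = 1 (G = 5 - 4 = 1)
(s - 31)*G = (-7/3 - 31)*1 = -100/3*1 = -100/3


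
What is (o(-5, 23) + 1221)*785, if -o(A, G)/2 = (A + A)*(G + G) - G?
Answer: 1716795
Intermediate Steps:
o(A, G) = 2*G - 8*A*G (o(A, G) = -2*((A + A)*(G + G) - G) = -2*((2*A)*(2*G) - G) = -2*(4*A*G - G) = -2*(-G + 4*A*G) = 2*G - 8*A*G)
(o(-5, 23) + 1221)*785 = (2*23*(1 - 4*(-5)) + 1221)*785 = (2*23*(1 + 20) + 1221)*785 = (2*23*21 + 1221)*785 = (966 + 1221)*785 = 2187*785 = 1716795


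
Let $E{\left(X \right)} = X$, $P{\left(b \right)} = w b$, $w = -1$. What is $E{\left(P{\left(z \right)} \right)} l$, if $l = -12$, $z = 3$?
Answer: $36$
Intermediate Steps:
$P{\left(b \right)} = - b$
$E{\left(P{\left(z \right)} \right)} l = \left(-1\right) 3 \left(-12\right) = \left(-3\right) \left(-12\right) = 36$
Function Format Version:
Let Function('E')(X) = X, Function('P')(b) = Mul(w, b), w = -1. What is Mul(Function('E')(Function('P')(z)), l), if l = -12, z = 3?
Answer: 36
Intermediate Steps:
Function('P')(b) = Mul(-1, b)
Mul(Function('E')(Function('P')(z)), l) = Mul(Mul(-1, 3), -12) = Mul(-3, -12) = 36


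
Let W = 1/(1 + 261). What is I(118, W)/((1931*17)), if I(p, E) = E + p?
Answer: 30917/8600674 ≈ 0.0035947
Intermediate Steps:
W = 1/262 ≈ 0.0038168
I(118, W)/((1931*17)) = (1/262 + 118)/((1931*17)) = (30917/262)/32827 = (30917/262)*(1/32827) = 30917/8600674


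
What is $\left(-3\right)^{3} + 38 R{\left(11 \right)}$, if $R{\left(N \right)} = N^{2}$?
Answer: $4571$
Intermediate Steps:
$\left(-3\right)^{3} + 38 R{\left(11 \right)} = \left(-3\right)^{3} + 38 \cdot 11^{2} = -27 + 38 \cdot 121 = -27 + 4598 = 4571$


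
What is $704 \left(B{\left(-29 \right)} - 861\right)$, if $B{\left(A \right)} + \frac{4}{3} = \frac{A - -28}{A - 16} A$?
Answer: $- \frac{27339136}{45} \approx -6.0754 \cdot 10^{5}$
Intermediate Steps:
$B{\left(A \right)} = - \frac{4}{3} + \frac{A \left(28 + A\right)}{-16 + A}$ ($B{\left(A \right)} = - \frac{4}{3} + \frac{A - -28}{A - 16} A = - \frac{4}{3} + \frac{A + 28}{-16 + A} A = - \frac{4}{3} + \frac{28 + A}{-16 + A} A = - \frac{4}{3} + \frac{A \left(28 + A\right)}{-16 + A}$)
$704 \left(B{\left(-29 \right)} - 861\right) = 704 \left(\frac{64 + 3 \left(-29\right)^{2} + 80 \left(-29\right)}{3 \left(-16 - 29\right)} - 861\right) = 704 \left(\frac{64 + 3 \cdot 841 - 2320}{3 \left(-45\right)} - 861\right) = 704 \left(\frac{1}{3} \left(- \frac{1}{45}\right) \left(64 + 2523 - 2320\right) - 861\right) = 704 \left(\frac{1}{3} \left(- \frac{1}{45}\right) 267 - 861\right) = 704 \left(- \frac{89}{45} - 861\right) = 704 \left(- \frac{38834}{45}\right) = - \frac{27339136}{45}$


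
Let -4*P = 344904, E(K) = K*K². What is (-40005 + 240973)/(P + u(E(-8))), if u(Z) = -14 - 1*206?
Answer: -100484/43223 ≈ -2.3248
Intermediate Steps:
E(K) = K³
P = -86226 (P = -¼*344904 = -86226)
u(Z) = -220 (u(Z) = -14 - 206 = -220)
(-40005 + 240973)/(P + u(E(-8))) = (-40005 + 240973)/(-86226 - 220) = 200968/(-86446) = 200968*(-1/86446) = -100484/43223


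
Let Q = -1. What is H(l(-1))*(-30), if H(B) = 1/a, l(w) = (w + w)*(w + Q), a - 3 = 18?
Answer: -10/7 ≈ -1.4286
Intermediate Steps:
a = 21 (a = 3 + 18 = 21)
l(w) = 2*w*(-1 + w) (l(w) = (w + w)*(w - 1) = (2*w)*(-1 + w) = 2*w*(-1 + w))
H(B) = 1/21
H(l(-1))*(-30) = (1/21)*(-30) = -10/7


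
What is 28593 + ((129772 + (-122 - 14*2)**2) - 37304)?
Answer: 143561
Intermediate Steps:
28593 + ((129772 + (-122 - 14*2)**2) - 37304) = 28593 + ((129772 + (-122 - 28)**2) - 37304) = 28593 + ((129772 + (-150)**2) - 37304) = 28593 + ((129772 + 22500) - 37304) = 28593 + (152272 - 37304) = 28593 + 114968 = 143561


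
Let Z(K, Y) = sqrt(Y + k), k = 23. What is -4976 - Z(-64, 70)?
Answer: -4976 - sqrt(93) ≈ -4985.6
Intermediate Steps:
Z(K, Y) = sqrt(23 + Y) (Z(K, Y) = sqrt(Y + 23) = sqrt(23 + Y))
-4976 - Z(-64, 70) = -4976 - sqrt(23 + 70) = -4976 - sqrt(93)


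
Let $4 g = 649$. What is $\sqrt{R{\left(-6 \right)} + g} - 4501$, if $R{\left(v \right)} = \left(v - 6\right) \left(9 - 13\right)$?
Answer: $- \frac{8973}{2} \approx -4486.5$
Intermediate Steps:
$R{\left(v \right)} = 24 - 4 v$ ($R{\left(v \right)} = \left(-6 + v\right) \left(-4\right) = 24 - 4 v$)
$g = \frac{649}{4}$ ($g = \frac{1}{4} \cdot 649 = \frac{649}{4} \approx 162.25$)
$\sqrt{R{\left(-6 \right)} + g} - 4501 = \sqrt{\left(24 - -24\right) + \frac{649}{4}} - 4501 = \sqrt{\left(24 + 24\right) + \frac{649}{4}} - 4501 = \sqrt{48 + \frac{649}{4}} - 4501 = \sqrt{\frac{841}{4}} - 4501 = \frac{29}{2} - 4501 = - \frac{8973}{2}$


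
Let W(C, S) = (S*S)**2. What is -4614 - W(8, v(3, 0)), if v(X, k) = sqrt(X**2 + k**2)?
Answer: -4695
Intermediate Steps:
W(C, S) = S**4 (W(C, S) = (S**2)**2 = S**4)
-4614 - W(8, v(3, 0)) = -4614 - (sqrt(3**2 + 0**2))**4 = -4614 - (sqrt(9 + 0))**4 = -4614 - (sqrt(9))**4 = -4614 - 1*3**4 = -4614 - 1*81 = -4614 - 81 = -4695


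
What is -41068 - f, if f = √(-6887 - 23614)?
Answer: -41068 - 3*I*√3389 ≈ -41068.0 - 174.65*I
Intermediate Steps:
f = 3*I*√3389 (f = √(-30501) = 3*I*√3389 ≈ 174.65*I)
-41068 - f = -41068 - 3*I*√3389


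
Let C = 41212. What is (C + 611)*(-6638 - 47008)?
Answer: -2243636658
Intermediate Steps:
(C + 611)*(-6638 - 47008) = (41212 + 611)*(-6638 - 47008) = 41823*(-53646) = -2243636658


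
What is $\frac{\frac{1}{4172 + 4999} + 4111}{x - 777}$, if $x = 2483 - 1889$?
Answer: $- \frac{37701982}{1678293} \approx -22.464$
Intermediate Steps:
$x = 594$ ($x = 2483 - 1889 = 594$)
$\frac{\frac{1}{4172 + 4999} + 4111}{x - 777} = \frac{\frac{1}{4172 + 4999} + 4111}{594 - 777} = \frac{\frac{1}{9171} + 4111}{-183} = \left(\frac{1}{9171} + 4111\right) \left(- \frac{1}{183}\right) = \frac{37701982}{9171} \left(- \frac{1}{183}\right) = - \frac{37701982}{1678293}$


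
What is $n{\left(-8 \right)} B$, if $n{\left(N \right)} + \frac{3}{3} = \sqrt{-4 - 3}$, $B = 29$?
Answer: $-29 + 29 i \sqrt{7} \approx -29.0 + 76.727 i$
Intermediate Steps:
$n{\left(N \right)} = -1 + i \sqrt{7}$ ($n{\left(N \right)} = -1 + \sqrt{-4 - 3} = -1 + \sqrt{-7} = -1 + i \sqrt{7}$)
$n{\left(-8 \right)} B = \left(-1 + i \sqrt{7}\right) 29 = -29 + 29 i \sqrt{7}$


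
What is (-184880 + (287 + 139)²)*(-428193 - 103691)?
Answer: 1810533136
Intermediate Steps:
(-184880 + (287 + 139)²)*(-428193 - 103691) = (-184880 + 426²)*(-531884) = (-184880 + 181476)*(-531884) = -3404*(-531884) = 1810533136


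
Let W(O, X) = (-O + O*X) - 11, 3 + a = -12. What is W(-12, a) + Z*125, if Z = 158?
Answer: 19931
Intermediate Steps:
a = -15 (a = -3 - 12 = -15)
W(O, X) = -11 - O + O*X
W(-12, a) + Z*125 = (-11 - 1*(-12) - 12*(-15)) + 158*125 = (-11 + 12 + 180) + 19750 = 181 + 19750 = 19931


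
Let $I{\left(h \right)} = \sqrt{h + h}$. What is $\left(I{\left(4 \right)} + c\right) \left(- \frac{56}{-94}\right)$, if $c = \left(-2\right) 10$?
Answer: $- \frac{560}{47} + \frac{56 \sqrt{2}}{47} \approx -10.23$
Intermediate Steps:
$I{\left(h \right)} = \sqrt{2} \sqrt{h}$ ($I{\left(h \right)} = \sqrt{2 h} = \sqrt{2} \sqrt{h}$)
$c = -20$
$\left(I{\left(4 \right)} + c\right) \left(- \frac{56}{-94}\right) = \left(\sqrt{2} \sqrt{4} - 20\right) \left(- \frac{56}{-94}\right) = \left(\sqrt{2} \cdot 2 - 20\right) \left(\left(-56\right) \left(- \frac{1}{94}\right)\right) = \left(2 \sqrt{2} - 20\right) \frac{28}{47} = \left(-20 + 2 \sqrt{2}\right) \frac{28}{47} = - \frac{560}{47} + \frac{56 \sqrt{2}}{47}$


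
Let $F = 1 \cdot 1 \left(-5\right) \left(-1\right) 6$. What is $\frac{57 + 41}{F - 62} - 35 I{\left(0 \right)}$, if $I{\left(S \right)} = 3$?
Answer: $- \frac{1729}{16} \approx -108.06$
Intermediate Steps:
$F = 30$ ($F = 1 \left(\left(-5\right) \left(-1\right)\right) 6 = 1 \cdot 5 \cdot 6 = 5 \cdot 6 = 30$)
$\frac{57 + 41}{F - 62} - 35 I{\left(0 \right)} = \frac{57 + 41}{30 - 62} - 105 = \frac{98}{-32} - 105 = 98 \left(- \frac{1}{32}\right) - 105 = - \frac{49}{16} - 105 = - \frac{1729}{16}$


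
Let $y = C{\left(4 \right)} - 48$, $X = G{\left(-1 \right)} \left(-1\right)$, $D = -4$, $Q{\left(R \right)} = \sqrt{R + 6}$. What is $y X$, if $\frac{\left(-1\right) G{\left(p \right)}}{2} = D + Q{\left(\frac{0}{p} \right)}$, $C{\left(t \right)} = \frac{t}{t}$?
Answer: $376 - 94 \sqrt{6} \approx 145.75$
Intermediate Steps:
$C{\left(t \right)} = 1$
$Q{\left(R \right)} = \sqrt{6 + R}$
$G{\left(p \right)} = 8 - 2 \sqrt{6}$ ($G{\left(p \right)} = - 2 \left(-4 + \sqrt{6 + \frac{0}{p}}\right) = - 2 \left(-4 + \sqrt{6 + 0}\right) = - 2 \left(-4 + \sqrt{6}\right) = 8 - 2 \sqrt{6}$)
$X = -8 + 2 \sqrt{6}$ ($X = \left(8 - 2 \sqrt{6}\right) \left(-1\right) = -8 + 2 \sqrt{6} \approx -3.101$)
$y = -47$ ($y = 1 - 48 = -47$)
$y X = - 47 \left(-8 + 2 \sqrt{6}\right) = 376 - 94 \sqrt{6}$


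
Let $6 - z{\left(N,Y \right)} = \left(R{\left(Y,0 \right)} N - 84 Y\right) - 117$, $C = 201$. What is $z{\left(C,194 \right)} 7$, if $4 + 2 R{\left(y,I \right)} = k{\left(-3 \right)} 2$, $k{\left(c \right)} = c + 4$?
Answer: $116340$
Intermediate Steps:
$k{\left(c \right)} = 4 + c$
$R{\left(y,I \right)} = -1$ ($R{\left(y,I \right)} = -2 + \frac{\left(4 - 3\right) 2}{2} = -2 + \frac{1 \cdot 2}{2} = -2 + \frac{1}{2} \cdot 2 = -2 + 1 = -1$)
$z{\left(N,Y \right)} = 123 + N + 84 Y$ ($z{\left(N,Y \right)} = 6 - \left(\left(- N - 84 Y\right) - 117\right) = 6 - \left(-117 - N - 84 Y\right) = 6 + \left(117 + N + 84 Y\right) = 123 + N + 84 Y$)
$z{\left(C,194 \right)} 7 = \left(123 + 201 + 84 \cdot 194\right) 7 = \left(123 + 201 + 16296\right) 7 = 16620 \cdot 7 = 116340$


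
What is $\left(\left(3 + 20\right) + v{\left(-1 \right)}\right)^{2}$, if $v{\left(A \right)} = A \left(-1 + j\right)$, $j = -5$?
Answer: $841$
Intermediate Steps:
$v{\left(A \right)} = - 6 A$ ($v{\left(A \right)} = A \left(-1 - 5\right) = A \left(-6\right) = - 6 A$)
$\left(\left(3 + 20\right) + v{\left(-1 \right)}\right)^{2} = \left(\left(3 + 20\right) - -6\right)^{2} = \left(23 + 6\right)^{2} = 29^{2} = 841$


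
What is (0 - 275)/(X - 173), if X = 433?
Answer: -55/52 ≈ -1.0577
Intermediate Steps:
(0 - 275)/(X - 173) = (0 - 275)/(433 - 173) = -275/260 = -275*1/260 = -55/52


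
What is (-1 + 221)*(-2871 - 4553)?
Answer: -1633280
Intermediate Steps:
(-1 + 221)*(-2871 - 4553) = 220*(-7424) = -1633280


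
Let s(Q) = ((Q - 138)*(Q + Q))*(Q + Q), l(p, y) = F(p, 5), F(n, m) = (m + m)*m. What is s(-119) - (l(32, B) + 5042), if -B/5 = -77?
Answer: -14562600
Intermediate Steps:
B = 385 (B = -5*(-77) = 385)
F(n, m) = 2*m² (F(n, m) = (2*m)*m = 2*m²)
l(p, y) = 50 (l(p, y) = 2*5² = 2*25 = 50)
s(Q) = 4*Q²*(-138 + Q) (s(Q) = ((-138 + Q)*(2*Q))*(2*Q) = (2*Q*(-138 + Q))*(2*Q) = 4*Q²*(-138 + Q))
s(-119) - (l(32, B) + 5042) = 4*(-119)²*(-138 - 119) - (50 + 5042) = 4*14161*(-257) - 1*5092 = -14557508 - 5092 = -14562600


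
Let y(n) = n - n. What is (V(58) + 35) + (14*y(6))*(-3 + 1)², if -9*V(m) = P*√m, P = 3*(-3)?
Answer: 35 + √58 ≈ 42.616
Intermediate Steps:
y(n) = 0
P = -9
V(m) = √m (V(m) = -(-1)*√m = √m)
(V(58) + 35) + (14*y(6))*(-3 + 1)² = (√58 + 35) + (14*0)*(-3 + 1)² = (35 + √58) + 0*(-2)² = (35 + √58) + 0*4 = (35 + √58) + 0 = 35 + √58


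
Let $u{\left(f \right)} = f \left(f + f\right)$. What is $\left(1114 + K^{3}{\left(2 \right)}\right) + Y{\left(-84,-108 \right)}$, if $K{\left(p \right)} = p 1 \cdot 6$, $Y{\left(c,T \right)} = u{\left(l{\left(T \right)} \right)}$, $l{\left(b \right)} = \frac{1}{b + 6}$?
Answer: $\frac{14784085}{5202} \approx 2842.0$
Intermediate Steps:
$l{\left(b \right)} = \frac{1}{6 + b}$
$u{\left(f \right)} = 2 f^{2}$ ($u{\left(f \right)} = f 2 f = 2 f^{2}$)
$Y{\left(c,T \right)} = \frac{2}{\left(6 + T\right)^{2}}$ ($Y{\left(c,T \right)} = 2 \left(\frac{1}{6 + T}\right)^{2} = \frac{2}{\left(6 + T\right)^{2}}$)
$K{\left(p \right)} = 6 p$ ($K{\left(p \right)} = p 6 = 6 p$)
$\left(1114 + K^{3}{\left(2 \right)}\right) + Y{\left(-84,-108 \right)} = \left(1114 + \left(6 \cdot 2\right)^{3}\right) + \frac{2}{\left(6 - 108\right)^{2}} = \left(1114 + 12^{3}\right) + \frac{2}{10404} = \left(1114 + 1728\right) + 2 \cdot \frac{1}{10404} = 2842 + \frac{1}{5202} = \frac{14784085}{5202}$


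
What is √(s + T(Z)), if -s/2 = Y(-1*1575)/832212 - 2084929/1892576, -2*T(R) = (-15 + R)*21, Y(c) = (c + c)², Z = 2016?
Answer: I*√12837399924242418696185/781262132 ≈ 145.02*I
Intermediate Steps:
Y(c) = 4*c² (Y(c) = (2*c)² = 4*c²)
T(R) = 315/2 - 21*R/2 (T(R) = -(-15 + R)*21/2 = -(-315 + 21*R)/2 = 315/2 - 21*R/2)
s = -67634850901/3125048528 (s = -2*((4*(-1*1575)²)/832212 - 2084929/1892576) = -2*((4*(-1575)²)*(1/832212) - 2084929*1/1892576) = -2*((4*2480625)*(1/832212) - 297847/270368) = -2*(9922500*(1/832212) - 297847/270368) = -2*(275625/23117 - 297847/270368) = -2*67634850901/6250097056 = -67634850901/3125048528 ≈ -21.643)
√(s + T(Z)) = √(-67634850901/3125048528 + (315/2 - 21/2*2016)) = √(-67634850901/3125048528 + (315/2 - 21168)) = √(-67634850901/3125048528 - 42021/2) = √(-65726466948445/3125048528) = I*√12837399924242418696185/781262132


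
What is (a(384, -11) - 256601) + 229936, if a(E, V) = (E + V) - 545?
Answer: -26837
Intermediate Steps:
a(E, V) = -545 + E + V
(a(384, -11) - 256601) + 229936 = ((-545 + 384 - 11) - 256601) + 229936 = (-172 - 256601) + 229936 = -256773 + 229936 = -26837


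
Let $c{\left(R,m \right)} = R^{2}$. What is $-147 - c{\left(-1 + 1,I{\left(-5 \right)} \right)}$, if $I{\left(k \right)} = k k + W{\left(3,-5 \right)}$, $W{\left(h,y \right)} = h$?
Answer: $-147$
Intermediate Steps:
$I{\left(k \right)} = 3 + k^{2}$ ($I{\left(k \right)} = k k + 3 = k^{2} + 3 = 3 + k^{2}$)
$-147 - c{\left(-1 + 1,I{\left(-5 \right)} \right)} = -147 - \left(-1 + 1\right)^{2} = -147 - 0^{2} = -147 - 0 = -147 + 0 = -147$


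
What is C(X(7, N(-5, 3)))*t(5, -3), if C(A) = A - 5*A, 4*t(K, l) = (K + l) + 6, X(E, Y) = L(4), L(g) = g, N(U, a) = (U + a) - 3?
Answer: -32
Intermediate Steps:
N(U, a) = -3 + U + a
X(E, Y) = 4
t(K, l) = 3/2 + K/4 + l/4 (t(K, l) = ((K + l) + 6)/4 = (6 + K + l)/4 = 3/2 + K/4 + l/4)
C(A) = -4*A
C(X(7, N(-5, 3)))*t(5, -3) = (-4*4)*(3/2 + (¼)*5 + (¼)*(-3)) = -16*(3/2 + 5/4 - ¾) = -16*2 = -32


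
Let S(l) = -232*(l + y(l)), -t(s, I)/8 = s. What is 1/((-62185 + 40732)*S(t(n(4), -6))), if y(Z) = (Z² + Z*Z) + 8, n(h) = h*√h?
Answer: 1/40493653056 ≈ 2.4695e-11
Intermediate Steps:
n(h) = h^(3/2)
y(Z) = 8 + 2*Z² (y(Z) = (Z² + Z²) + 8 = 2*Z² + 8 = 8 + 2*Z²)
t(s, I) = -8*s
S(l) = -1856 - 464*l² - 232*l (S(l) = -232*(l + (8 + 2*l²)) = -232*(8 + l + 2*l²) = -1856 - 464*l² - 232*l)
1/((-62185 + 40732)*S(t(n(4), -6))) = 1/((-62185 + 40732)*(-1856 - 464*(-8*4^(3/2))² - (-1856)*4^(3/2))) = 1/((-21453)*(-1856 - 464*(-8*8)² - (-1856)*8)) = -1/(21453*(-1856 - 464*(-64)² - 232*(-64))) = -1/(21453*(-1856 - 464*4096 + 14848)) = -1/(21453*(-1856 - 1900544 + 14848)) = -1/21453/(-1887552) = -1/21453*(-1/1887552) = 1/40493653056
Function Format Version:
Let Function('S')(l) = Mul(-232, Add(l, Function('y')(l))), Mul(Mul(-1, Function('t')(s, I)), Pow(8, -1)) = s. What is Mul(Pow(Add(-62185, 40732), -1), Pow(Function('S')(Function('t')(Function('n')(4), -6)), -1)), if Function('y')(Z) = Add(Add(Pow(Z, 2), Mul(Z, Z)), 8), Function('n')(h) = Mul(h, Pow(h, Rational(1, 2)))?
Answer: Rational(1, 40493653056) ≈ 2.4695e-11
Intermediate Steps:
Function('n')(h) = Pow(h, Rational(3, 2))
Function('y')(Z) = Add(8, Mul(2, Pow(Z, 2))) (Function('y')(Z) = Add(Add(Pow(Z, 2), Pow(Z, 2)), 8) = Add(Mul(2, Pow(Z, 2)), 8) = Add(8, Mul(2, Pow(Z, 2))))
Function('t')(s, I) = Mul(-8, s)
Function('S')(l) = Add(-1856, Mul(-464, Pow(l, 2)), Mul(-232, l)) (Function('S')(l) = Mul(-232, Add(l, Add(8, Mul(2, Pow(l, 2))))) = Mul(-232, Add(8, l, Mul(2, Pow(l, 2)))) = Add(-1856, Mul(-464, Pow(l, 2)), Mul(-232, l)))
Mul(Pow(Add(-62185, 40732), -1), Pow(Function('S')(Function('t')(Function('n')(4), -6)), -1)) = Mul(Pow(Add(-62185, 40732), -1), Pow(Add(-1856, Mul(-464, Pow(Mul(-8, Pow(4, Rational(3, 2))), 2)), Mul(-232, Mul(-8, Pow(4, Rational(3, 2))))), -1)) = Mul(Pow(-21453, -1), Pow(Add(-1856, Mul(-464, Pow(Mul(-8, 8), 2)), Mul(-232, Mul(-8, 8))), -1)) = Mul(Rational(-1, 21453), Pow(Add(-1856, Mul(-464, Pow(-64, 2)), Mul(-232, -64)), -1)) = Mul(Rational(-1, 21453), Pow(Add(-1856, Mul(-464, 4096), 14848), -1)) = Mul(Rational(-1, 21453), Pow(Add(-1856, -1900544, 14848), -1)) = Mul(Rational(-1, 21453), Pow(-1887552, -1)) = Mul(Rational(-1, 21453), Rational(-1, 1887552)) = Rational(1, 40493653056)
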